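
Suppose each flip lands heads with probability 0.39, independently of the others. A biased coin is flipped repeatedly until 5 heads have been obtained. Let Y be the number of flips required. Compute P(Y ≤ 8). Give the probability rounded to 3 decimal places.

Finishing within 8 flips ⇔ at least 5 successes in the first 8. With X ~ Binomial(8, 0.39), P(Y ≤ 8) = 1 − P(X ≤ 4).
  k=0: C(8,0)·0.39^0·0.61^8 = 0.01917
  k=1: C(8,1)·0.39^1·0.61^7 = 0.09805
  k=2: C(8,2)·0.39^2·0.61^6 = 0.21941
  k=3: C(8,3)·0.39^3·0.61^5 = 0.28056
  k=4: C(8,4)·0.39^4·0.61^4 = 0.22422
1 − 0.84142 = 0.15858

0.159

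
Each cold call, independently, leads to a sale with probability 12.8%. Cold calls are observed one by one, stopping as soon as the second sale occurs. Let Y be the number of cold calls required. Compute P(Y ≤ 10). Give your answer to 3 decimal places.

0.373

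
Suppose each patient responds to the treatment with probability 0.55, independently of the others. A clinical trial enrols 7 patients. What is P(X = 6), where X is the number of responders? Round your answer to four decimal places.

X ~ Binomial(n=7, p=0.55).
P(X=6) = C(7,6) · p^6 · (1−p)^1
= 7 · 0.027681 · 0.45 = 0.087194

0.0872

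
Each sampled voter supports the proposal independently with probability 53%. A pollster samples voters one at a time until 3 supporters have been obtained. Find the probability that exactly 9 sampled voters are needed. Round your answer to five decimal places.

Y = trial on which the third success occurs; negative binomial, r=3, p=0.53.
P(Y=9) = C(8,2) · p^3 · (1−p)^6
= 28 · 0.14888 · 0.010779 = 0.0449338

0.04493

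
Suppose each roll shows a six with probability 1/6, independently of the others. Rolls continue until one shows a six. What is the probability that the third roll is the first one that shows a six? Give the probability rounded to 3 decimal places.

0.116

Geometric (trials to first success), p = 0.166667.
P(Y = 3) = (1−p)^2 · p = 0.69444 · 0.166667 = 0.11574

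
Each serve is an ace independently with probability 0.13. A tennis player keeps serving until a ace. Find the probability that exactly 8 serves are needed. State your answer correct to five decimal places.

Geometric (trials to first success), p = 0.13.
P(Y = 8) = (1−p)^7 · p = 0.37725 · 0.13 = 0.0490431

0.04904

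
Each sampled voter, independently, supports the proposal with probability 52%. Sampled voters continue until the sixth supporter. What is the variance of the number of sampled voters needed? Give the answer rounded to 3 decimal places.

10.651

Y = total sampled voters until the sixth success; negative binomial with r=6, p=0.52.
Var(Y) = r(1−p)/p² = 6·0.48 / 0.52² = 10.65089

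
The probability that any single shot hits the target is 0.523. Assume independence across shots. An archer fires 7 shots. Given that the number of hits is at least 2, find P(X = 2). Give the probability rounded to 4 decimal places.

0.1491

X ~ Binomial(7, 0.523). Want P(X=2 | X≥2) = P(X=2) / P(X≥2).
P(X=2) = C(7,2)·0.523^2·0.477^5 = 0.141845
P(X≥2) = 1 − 0.005619 − 0.043123 = 0.951258
Ratio = 0.141845 / 0.951258 = 0.149113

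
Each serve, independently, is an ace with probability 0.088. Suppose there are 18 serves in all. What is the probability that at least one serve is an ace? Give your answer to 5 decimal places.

0.80949

P(at least one) = 1 − P(none) = 1 − (1 − 0.088)^18
= 1 − 0.1905053 = 0.8094947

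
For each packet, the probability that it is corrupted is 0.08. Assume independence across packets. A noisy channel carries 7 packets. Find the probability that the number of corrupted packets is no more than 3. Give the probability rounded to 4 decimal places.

0.9988

X ~ Binomial(7, 0.08); P(X ≤ 3) = Σ C(7,k) p^k (1−p)^(7−k) over k:
  k=0: C(7,0)·0.08^0·0.92^7 = 0.557847
  k=1: C(7,1)·0.08^1·0.92^6 = 0.339559
  k=2: C(7,2)·0.08^2·0.92^5 = 0.088581
  k=3: C(7,3)·0.08^3·0.92^4 = 0.012838
Total = 0.998824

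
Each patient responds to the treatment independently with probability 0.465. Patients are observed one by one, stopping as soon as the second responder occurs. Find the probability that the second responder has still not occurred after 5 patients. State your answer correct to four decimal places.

0.2343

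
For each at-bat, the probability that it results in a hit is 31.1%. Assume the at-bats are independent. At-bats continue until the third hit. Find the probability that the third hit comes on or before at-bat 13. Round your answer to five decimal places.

0.82052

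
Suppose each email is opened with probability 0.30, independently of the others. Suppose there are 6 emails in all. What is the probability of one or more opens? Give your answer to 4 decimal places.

0.8824

P(at least one) = 1 − P(none) = 1 − (1 − 0.30)^6
= 1 − 0.117649 = 0.882351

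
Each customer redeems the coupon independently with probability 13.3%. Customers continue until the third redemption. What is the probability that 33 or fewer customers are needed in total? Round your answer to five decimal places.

Finishing within 33 customers ⇔ at least 3 successes in the first 33. With X ~ Binomial(33, 0.133), P(Y ≤ 33) = 1 − P(X ≤ 2).
  k=0: C(33,0)·0.133^0·0.867^33 = 0.0090080
  k=1: C(33,1)·0.133^1·0.867^32 = 0.0456012
  k=2: C(33,2)·0.133^2·0.867^31 = 0.1119255
1 − 0.1665348 = 0.8334652

0.83347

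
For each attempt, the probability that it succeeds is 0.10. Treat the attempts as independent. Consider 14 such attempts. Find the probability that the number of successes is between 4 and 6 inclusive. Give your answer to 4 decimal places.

0.0440

X ~ Binomial(14, 0.10); P(4 ≤ X ≤ 6) = Σ C(14,k) p^k (1−p)^(14−k) over k:
  k=4: C(14,4)·0.10^4·0.90^10 = 0.034903
  k=5: C(14,5)·0.10^5·0.90^9 = 0.007756
  k=6: C(14,6)·0.10^6·0.90^8 = 0.001293
Total = 0.043952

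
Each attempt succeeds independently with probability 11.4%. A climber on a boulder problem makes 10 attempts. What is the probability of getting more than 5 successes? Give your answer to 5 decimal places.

0.00031

X ~ Binomial(10, 0.114); P(X ≥ 6) = Σ C(10,k) p^k (1−p)^(10−k) over k:
  k=6: C(10,6)·0.114^6·0.886^4 = 0.0002840
  k=7: C(10,7)·0.114^7·0.886^3 = 0.0000209
  k=8: C(10,8)·0.114^8·0.886^2 = 0.0000010
  k=9: C(10,9)·0.114^9·0.886^1 = 0.0000000
  k=10: C(10,10)·0.114^10·0.886^0 = 0.0000000
Total = 0.0003060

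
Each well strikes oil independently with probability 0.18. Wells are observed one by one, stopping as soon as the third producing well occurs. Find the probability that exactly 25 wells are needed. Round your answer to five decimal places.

0.02045

Y = trial on which the third success occurs; negative binomial, r=3, p=0.18.
P(Y=25) = C(24,2) · p^3 · (1−p)^22
= 276 · 0.005832 · 0.012703 = 0.0204471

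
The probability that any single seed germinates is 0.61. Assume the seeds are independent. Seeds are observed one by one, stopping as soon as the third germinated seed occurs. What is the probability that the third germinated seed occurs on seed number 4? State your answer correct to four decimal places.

Y = trial on which the third success occurs; negative binomial, r=3, p=0.61.
P(Y=4) = C(3,2) · p^3 · (1−p)^1
= 3 · 0.22698 · 0.39 = 0.265568

0.2656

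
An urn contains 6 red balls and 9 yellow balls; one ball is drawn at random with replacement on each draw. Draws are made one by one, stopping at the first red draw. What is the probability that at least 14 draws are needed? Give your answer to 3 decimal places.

0.001

Y = number of draws to the first success; geometric, p = 0.40.
P(Y > 13) = P(first 13 all fail) = (1−p)^13 = 0.00131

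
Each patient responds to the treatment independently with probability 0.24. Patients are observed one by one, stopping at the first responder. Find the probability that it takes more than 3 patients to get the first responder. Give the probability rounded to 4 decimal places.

Y = number of patients to the first success; geometric, p = 0.24.
P(Y > 3) = P(first 3 all fail) = (1−p)^3 = 0.438976

0.4390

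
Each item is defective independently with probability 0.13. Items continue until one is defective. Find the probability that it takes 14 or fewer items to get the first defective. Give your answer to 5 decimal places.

Y = number of items to the first success; geometric, p = 0.13.
P(Y ≤ 14) = 1 − (1−p)^14 = 1 − 0.1423212 = 0.8576788

0.85768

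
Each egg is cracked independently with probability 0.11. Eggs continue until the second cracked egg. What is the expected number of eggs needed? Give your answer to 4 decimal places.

Y = total eggs until the second success; negative binomial with r=2, p=0.11.
E[Y] = r / p = 2 / 0.11 = 18.181818

18.1818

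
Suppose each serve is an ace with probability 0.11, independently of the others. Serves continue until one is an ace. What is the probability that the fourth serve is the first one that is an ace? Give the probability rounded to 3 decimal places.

0.078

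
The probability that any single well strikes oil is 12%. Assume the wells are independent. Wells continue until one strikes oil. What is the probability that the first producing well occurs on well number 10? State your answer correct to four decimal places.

Geometric (trials to first success), p = 0.12.
P(Y = 10) = (1−p)^9 · p = 0.31648 · 0.12 = 0.037977

0.0380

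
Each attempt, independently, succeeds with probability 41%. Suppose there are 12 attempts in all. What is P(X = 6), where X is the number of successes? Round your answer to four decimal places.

X ~ Binomial(n=12, p=0.41).
P(X=6) = C(12,6) · p^6 · (1−p)^6
= 924 · 0.0047501 · 0.042181 = 0.185134

0.1851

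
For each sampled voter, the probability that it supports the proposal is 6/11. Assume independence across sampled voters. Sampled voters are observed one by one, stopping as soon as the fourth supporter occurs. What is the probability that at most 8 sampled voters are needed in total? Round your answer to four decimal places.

0.7309

Finishing within 8 sampled voters ⇔ at least 4 successes in the first 8. With X ~ Binomial(8, 0.545455), P(Y ≤ 8) = 1 − P(X ≤ 3).
  k=0: C(8,0)·0.545455^0·0.454545^8 = 0.001822
  k=1: C(8,1)·0.545455^1·0.454545^7 = 0.017494
  k=2: C(8,2)·0.545455^2·0.454545^6 = 0.073475
  k=3: C(8,3)·0.545455^3·0.454545^5 = 0.176340
1 − 0.269131 = 0.730869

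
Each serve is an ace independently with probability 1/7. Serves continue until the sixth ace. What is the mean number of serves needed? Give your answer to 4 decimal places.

42.0000

Y = total serves until the sixth success; negative binomial with r=6, p=0.142857.
E[Y] = r / p = 6 / 0.142857 = 42.000000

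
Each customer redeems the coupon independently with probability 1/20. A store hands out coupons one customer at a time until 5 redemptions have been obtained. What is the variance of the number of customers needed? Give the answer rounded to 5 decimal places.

1900.00000

Y = total customers until the fifth success; negative binomial with r=5, p=0.05.
Var(Y) = r(1−p)/p² = 5·0.95 / 0.05² = 1900.0000000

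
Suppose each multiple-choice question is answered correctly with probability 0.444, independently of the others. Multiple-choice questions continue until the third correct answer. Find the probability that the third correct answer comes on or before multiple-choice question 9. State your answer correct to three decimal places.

0.842

Finishing within 9 multiple-choice questions ⇔ at least 3 successes in the first 9. With X ~ Binomial(9, 0.444), P(Y ≤ 9) = 1 − P(X ≤ 2).
  k=0: C(9,0)·0.444^0·0.556^9 = 0.00508
  k=1: C(9,1)·0.444^1·0.556^8 = 0.03649
  k=2: C(9,2)·0.444^2·0.556^7 = 0.11657
1 − 0.15814 = 0.84186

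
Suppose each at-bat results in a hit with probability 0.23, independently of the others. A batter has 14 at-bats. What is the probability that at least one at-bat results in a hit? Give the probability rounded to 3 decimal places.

P(at least one) = 1 − P(none) = 1 − (1 − 0.23)^14
= 1 − 0.02576 = 0.97424

0.974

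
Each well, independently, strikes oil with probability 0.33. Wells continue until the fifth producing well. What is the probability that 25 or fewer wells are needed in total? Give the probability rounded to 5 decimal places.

Finishing within 25 wells ⇔ at least 5 successes in the first 25. With X ~ Binomial(25, 0.33), P(Y ≤ 25) = 1 − P(X ≤ 4).
  k=0: C(25,0)·0.33^0·0.67^25 = 0.0000449
  k=1: C(25,1)·0.33^1·0.67^24 = 0.0005524
  k=2: C(25,2)·0.33^2·0.67^23 = 0.0032649
  k=3: C(25,3)·0.33^3·0.67^22 = 0.0123286
  k=4: C(25,4)·0.33^4·0.67^21 = 0.0333977
1 − 0.0495885 = 0.9504115

0.95041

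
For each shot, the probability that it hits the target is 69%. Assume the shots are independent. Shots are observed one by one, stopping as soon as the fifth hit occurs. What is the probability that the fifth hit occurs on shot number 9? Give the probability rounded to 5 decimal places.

0.10111

Y = trial on which the fifth success occurs; negative binomial, r=5, p=0.69.
P(Y=9) = C(8,4) · p^5 · (1−p)^4
= 70 · 0.1564 · 0.0092352 = 0.1011091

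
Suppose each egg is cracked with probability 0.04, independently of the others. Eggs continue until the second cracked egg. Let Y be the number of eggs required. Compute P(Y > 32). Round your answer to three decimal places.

0.632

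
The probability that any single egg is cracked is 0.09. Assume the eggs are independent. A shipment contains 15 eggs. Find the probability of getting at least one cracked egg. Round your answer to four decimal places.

P(at least one) = 1 − P(none) = 1 − (1 − 0.09)^15
= 1 − 0.243008 = 0.756992

0.7570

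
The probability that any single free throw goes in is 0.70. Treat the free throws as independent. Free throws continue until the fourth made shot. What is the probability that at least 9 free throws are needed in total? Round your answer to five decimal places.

Needing more than 8 free throws ⇔ fewer than 4 successes in the first 8. With X ~ Binomial(8, 0.70), P(Y > 8) = P(X ≤ 3).
  k=0: C(8,0)·0.70^0·0.30^8 = 0.0000656
  k=1: C(8,1)·0.70^1·0.30^7 = 0.0012247
  k=2: C(8,2)·0.70^2·0.30^6 = 0.0100019
  k=3: C(8,3)·0.70^3·0.30^5 = 0.0466754
P(X ≤ 3) = 0.0579677

0.05797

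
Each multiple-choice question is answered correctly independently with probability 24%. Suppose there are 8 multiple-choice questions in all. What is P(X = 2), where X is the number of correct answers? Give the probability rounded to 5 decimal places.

X ~ Binomial(n=8, p=0.24).
P(X=2) = C(8,2) · p^2 · (1−p)^6
= 28 · 0.0576 · 0.1927 = 0.3107864

0.31079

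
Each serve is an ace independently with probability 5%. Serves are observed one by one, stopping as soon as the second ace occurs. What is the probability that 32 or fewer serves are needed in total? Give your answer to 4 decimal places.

Finishing within 32 serves ⇔ at least 2 successes in the first 32. With X ~ Binomial(32, 0.05), P(Y ≤ 32) = 1 − P(X ≤ 1).
  k=0: C(32,0)·0.05^0·0.95^32 = 0.193711
  k=1: C(32,1)·0.05^1·0.95^31 = 0.326251
1 − 0.519962 = 0.480038

0.4800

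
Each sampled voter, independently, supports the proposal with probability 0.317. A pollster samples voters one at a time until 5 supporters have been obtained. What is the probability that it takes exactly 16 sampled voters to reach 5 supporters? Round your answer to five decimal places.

0.06593

Y = trial on which the fifth success occurs; negative binomial, r=5, p=0.317.
P(Y=16) = C(15,4) · p^5 · (1−p)^11
= 1365 · 0.0032011 · 0.015088 = 0.0659260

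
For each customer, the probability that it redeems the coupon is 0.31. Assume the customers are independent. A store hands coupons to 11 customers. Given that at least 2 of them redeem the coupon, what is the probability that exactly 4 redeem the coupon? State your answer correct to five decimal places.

0.25223

X ~ Binomial(11, 0.31). Want P(X=4 | X≥2) = P(X=4) / P(X≥2).
P(X=4) = C(11,4)·0.31^4·0.69^7 = 0.2269365
P(X≥2) = 1 − 0.0168787 − 0.0834152 = 0.8997060
Ratio = 0.2269365 / 0.8997060 = 0.2522340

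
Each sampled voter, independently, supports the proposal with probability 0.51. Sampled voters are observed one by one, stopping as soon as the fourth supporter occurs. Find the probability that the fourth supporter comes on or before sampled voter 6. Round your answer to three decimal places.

Finishing within 6 sampled voters ⇔ at least 4 successes in the first 6. With X ~ Binomial(6, 0.51), P(Y ≤ 6) = 1 − P(X ≤ 3).
  k=0: C(6,0)·0.51^0·0.49^6 = 0.01384
  k=1: C(6,1)·0.51^1·0.49^5 = 0.08644
  k=2: C(6,2)·0.51^2·0.49^4 = 0.22491
  k=3: C(6,3)·0.51^3·0.49^3 = 0.31213
1 − 0.63732 = 0.36268

0.363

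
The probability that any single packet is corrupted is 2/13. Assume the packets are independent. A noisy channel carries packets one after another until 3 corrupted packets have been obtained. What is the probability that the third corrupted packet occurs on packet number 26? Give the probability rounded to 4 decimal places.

0.0234

Y = trial on which the third success occurs; negative binomial, r=3, p=0.153846.
P(Y=26) = C(25,2) · p^3 · (1−p)^23
= 300 · 0.0036413 · 0.021445 = 0.023427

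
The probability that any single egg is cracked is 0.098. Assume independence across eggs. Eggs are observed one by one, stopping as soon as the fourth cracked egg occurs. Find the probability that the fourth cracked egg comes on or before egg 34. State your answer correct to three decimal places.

0.430

Finishing within 34 eggs ⇔ at least 4 successes in the first 34. With X ~ Binomial(34, 0.098), P(Y ≤ 34) = 1 − P(X ≤ 3).
  k=0: C(34,0)·0.098^0·0.902^34 = 0.02999
  k=1: C(34,1)·0.098^1·0.902^33 = 0.11080
  k=2: C(34,2)·0.098^2·0.902^32 = 0.19862
  k=3: C(34,3)·0.098^3·0.902^31 = 0.23018
1 − 0.56959 = 0.43041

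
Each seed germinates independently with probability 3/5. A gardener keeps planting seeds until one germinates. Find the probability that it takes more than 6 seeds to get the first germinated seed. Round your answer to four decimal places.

0.0041

Y = number of seeds to the first success; geometric, p = 0.60.
P(Y > 6) = P(first 6 all fail) = (1−p)^6 = 0.004096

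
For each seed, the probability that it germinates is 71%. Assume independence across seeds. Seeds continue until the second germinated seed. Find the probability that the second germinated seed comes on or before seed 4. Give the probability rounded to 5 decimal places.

Finishing within 4 seeds ⇔ at least 2 successes in the first 4. With X ~ Binomial(4, 0.71), P(Y ≤ 4) = 1 − P(X ≤ 1).
  k=0: C(4,0)·0.71^0·0.29^4 = 0.0070728
  k=1: C(4,1)·0.71^1·0.29^3 = 0.0692648
1 − 0.0763376 = 0.9236624

0.92366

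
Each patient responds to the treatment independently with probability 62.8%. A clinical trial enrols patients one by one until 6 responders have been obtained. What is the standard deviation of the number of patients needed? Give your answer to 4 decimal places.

Y = total patients until the sixth success; negative binomial with r=6, p=0.628.
SD(Y) = √[r(1−p)/p²] = √(5.659459) = 2.378962

2.3790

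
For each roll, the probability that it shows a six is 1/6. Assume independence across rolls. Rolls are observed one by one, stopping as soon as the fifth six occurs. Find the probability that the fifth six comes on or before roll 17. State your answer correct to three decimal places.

0.140

Finishing within 17 rolls ⇔ at least 5 successes in the first 17. With X ~ Binomial(17, 0.166667), P(Y ≤ 17) = 1 − P(X ≤ 4).
  k=0: C(17,0)·0.166667^0·0.833333^17 = 0.04507
  k=1: C(17,1)·0.166667^1·0.833333^16 = 0.15325
  k=2: C(17,2)·0.166667^2·0.833333^15 = 0.24520
  k=3: C(17,3)·0.166667^3·0.833333^14 = 0.24520
  k=4: C(17,4)·0.166667^4·0.833333^13 = 0.17164
1 − 0.86036 = 0.13964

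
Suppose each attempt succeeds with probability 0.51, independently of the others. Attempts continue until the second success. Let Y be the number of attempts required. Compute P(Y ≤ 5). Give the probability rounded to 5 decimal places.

Finishing within 5 attempts ⇔ at least 2 successes in the first 5. With X ~ Binomial(5, 0.51), P(Y ≤ 5) = 1 − P(X ≤ 1).
  k=0: C(5,0)·0.51^0·0.49^5 = 0.0282475
  k=1: C(5,1)·0.51^1·0.49^4 = 0.1470024
1 − 0.1752500 = 0.8247500

0.82475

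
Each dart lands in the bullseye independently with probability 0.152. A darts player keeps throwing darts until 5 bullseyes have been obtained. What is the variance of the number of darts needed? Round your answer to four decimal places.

Y = total darts until the fifth success; negative binomial with r=5, p=0.152.
Var(Y) = r(1−p)/p² = 5·0.848 / 0.152² = 183.518006

183.5180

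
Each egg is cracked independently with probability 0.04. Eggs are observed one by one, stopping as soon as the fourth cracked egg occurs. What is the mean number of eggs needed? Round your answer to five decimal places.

Y = total eggs until the fourth success; negative binomial with r=4, p=0.04.
E[Y] = r / p = 4 / 0.04 = 100.0000000

100.00000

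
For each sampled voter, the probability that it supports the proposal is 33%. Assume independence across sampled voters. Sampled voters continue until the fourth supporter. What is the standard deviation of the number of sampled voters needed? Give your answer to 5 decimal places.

Y = total sampled voters until the fourth success; negative binomial with r=4, p=0.33.
SD(Y) = √[r(1−p)/p²] = √(24.6097337) = 4.9608199

4.96082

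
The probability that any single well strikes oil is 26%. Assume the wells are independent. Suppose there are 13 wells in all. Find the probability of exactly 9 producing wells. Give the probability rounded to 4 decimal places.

X ~ Binomial(n=13, p=0.26).
P(X=9) = C(13,9) · p^9 · (1−p)^4
= 715 · 5.4295e-06 · 0.29987 = 0.001164

0.0012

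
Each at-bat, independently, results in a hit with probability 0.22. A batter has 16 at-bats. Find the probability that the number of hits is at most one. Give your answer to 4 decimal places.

X ~ Binomial(16, 0.22); P(X ≤ 1) = Σ C(16,k) p^k (1−p)^(16−k) over k:
  k=0: C(16,0)·0.22^0·0.78^16 = 0.018772
  k=1: C(16,1)·0.22^1·0.78^15 = 0.084715
Total = 0.103487

0.1035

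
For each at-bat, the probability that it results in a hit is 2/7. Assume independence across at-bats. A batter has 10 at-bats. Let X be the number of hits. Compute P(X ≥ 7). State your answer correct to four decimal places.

0.0079

X ~ Binomial(10, 0.285714); P(X ≥ 7) = Σ C(10,k) p^k (1−p)^(10−k) over k:
  k=7: C(10,7)·0.285714^7·0.714286^3 = 0.006797
  k=8: C(10,8)·0.285714^8·0.714286^2 = 0.001020
  k=9: C(10,9)·0.285714^9·0.714286^1 = 0.000091
  k=10: C(10,10)·0.285714^10·0.714286^0 = 0.000004
Total = 0.007911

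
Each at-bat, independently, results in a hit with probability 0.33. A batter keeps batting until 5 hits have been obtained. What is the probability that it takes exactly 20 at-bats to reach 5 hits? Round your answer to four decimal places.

0.0373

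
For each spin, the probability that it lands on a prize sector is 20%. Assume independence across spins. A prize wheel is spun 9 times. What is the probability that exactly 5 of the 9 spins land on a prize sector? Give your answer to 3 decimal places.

X ~ Binomial(n=9, p=0.20).
P(X=5) = C(9,5) · p^5 · (1−p)^4
= 126 · 0.00032 · 0.4096 = 0.01652

0.017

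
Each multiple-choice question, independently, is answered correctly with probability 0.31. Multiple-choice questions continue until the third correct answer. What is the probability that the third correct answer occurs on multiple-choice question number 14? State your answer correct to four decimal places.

Y = trial on which the third success occurs; negative binomial, r=3, p=0.31.
P(Y=14) = C(13,2) · p^3 · (1−p)^11
= 78 · 0.029791 · 0.016879 = 0.039221

0.0392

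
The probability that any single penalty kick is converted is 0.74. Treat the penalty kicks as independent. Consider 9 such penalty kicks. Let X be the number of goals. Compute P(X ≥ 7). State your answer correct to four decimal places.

X ~ Binomial(9, 0.74); P(X ≥ 7) = Σ C(9,k) p^k (1−p)^(9−k) over k:
  k=7: C(9,7)·0.74^7·0.26^2 = 0.295714
  k=8: C(9,8)·0.74^8·0.26^1 = 0.210412
  k=9: C(9,9)·0.74^9·0.26^0 = 0.066540
Total = 0.572666

0.5727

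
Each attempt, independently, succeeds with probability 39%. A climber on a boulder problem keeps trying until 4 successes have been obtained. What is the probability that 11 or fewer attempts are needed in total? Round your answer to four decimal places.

Finishing within 11 attempts ⇔ at least 4 successes in the first 11. With X ~ Binomial(11, 0.39), P(Y ≤ 11) = 1 − P(X ≤ 3).
  k=0: C(11,0)·0.39^0·0.61^11 = 0.004351
  k=1: C(11,1)·0.39^1·0.61^10 = 0.030602
  k=2: C(11,2)·0.39^2·0.61^9 = 0.097827
  k=3: C(11,3)·0.39^3·0.61^8 = 0.187636
1 − 0.320417 = 0.679583

0.6796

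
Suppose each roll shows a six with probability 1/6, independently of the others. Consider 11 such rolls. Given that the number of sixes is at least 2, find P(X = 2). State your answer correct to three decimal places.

X ~ Binomial(11, 0.166667). Want P(X=2 | X≥2) = P(X=2) / P(X≥2).
P(X=2) = C(11,2)·0.166667^2·0.833333^9 = 0.29609
P(X≥2) = 1 − 0.13459 − 0.29609 = 0.56932
Ratio = 0.29609 / 0.56932 = 0.52008

0.520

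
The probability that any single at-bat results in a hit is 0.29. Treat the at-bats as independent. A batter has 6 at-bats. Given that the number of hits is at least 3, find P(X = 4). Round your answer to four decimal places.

0.2253

X ~ Binomial(6, 0.29). Want P(X=4 | X≥3) = P(X=4) / P(X≥3).
P(X=4) = C(6,4)·0.29^4·0.71^2 = 0.053481
P(X≥3) = 1 − 0.128100 − 0.313936 − 0.320568 = 0.237395
Ratio = 0.053481 / 0.237395 = 0.225283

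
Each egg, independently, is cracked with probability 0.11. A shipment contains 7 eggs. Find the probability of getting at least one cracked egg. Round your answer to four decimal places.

0.5577

P(at least one) = 1 − P(none) = 1 − (1 − 0.11)^7
= 1 − 0.442313 = 0.557687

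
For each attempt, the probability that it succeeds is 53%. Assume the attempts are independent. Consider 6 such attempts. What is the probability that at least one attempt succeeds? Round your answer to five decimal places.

0.98922

P(at least one) = 1 − P(none) = 1 − (1 − 0.53)^6
= 1 − 0.0107792 = 0.9892208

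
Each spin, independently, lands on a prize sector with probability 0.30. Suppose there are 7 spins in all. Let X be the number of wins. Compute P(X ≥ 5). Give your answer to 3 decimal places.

X ~ Binomial(7, 0.30); P(X ≥ 5) = Σ C(7,k) p^k (1−p)^(7−k) over k:
  k=5: C(7,5)·0.30^5·0.70^2 = 0.02500
  k=6: C(7,6)·0.30^6·0.70^1 = 0.00357
  k=7: C(7,7)·0.30^7·0.70^0 = 0.00022
Total = 0.02880

0.029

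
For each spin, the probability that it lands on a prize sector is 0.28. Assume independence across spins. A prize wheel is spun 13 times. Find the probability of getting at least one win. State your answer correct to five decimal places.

0.98603

P(at least one) = 1 − P(none) = 1 − (1 − 0.28)^13
= 1 − 0.0139741 = 0.9860259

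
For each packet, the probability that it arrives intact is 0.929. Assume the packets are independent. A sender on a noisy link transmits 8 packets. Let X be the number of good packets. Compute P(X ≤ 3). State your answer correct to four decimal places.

0.0001

X ~ Binomial(8, 0.929); P(X ≤ 3) = Σ C(8,k) p^k (1−p)^(8−k) over k:
  k=0: C(8,0)·0.929^0·0.071^8 = 0.000000
  k=1: C(8,1)·0.929^1·0.071^7 = 0.000000
  k=2: C(8,2)·0.929^2·0.071^6 = 0.000003
  k=3: C(8,3)·0.929^3·0.071^5 = 0.000081
Total = 0.000084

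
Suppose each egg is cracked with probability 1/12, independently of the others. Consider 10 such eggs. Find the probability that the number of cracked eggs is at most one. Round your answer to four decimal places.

0.7997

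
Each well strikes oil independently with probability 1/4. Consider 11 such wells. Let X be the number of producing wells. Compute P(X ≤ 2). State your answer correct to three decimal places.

X ~ Binomial(11, 0.25); P(X ≤ 2) = Σ C(11,k) p^k (1−p)^(11−k) over k:
  k=0: C(11,0)·0.25^0·0.75^11 = 0.04224
  k=1: C(11,1)·0.25^1·0.75^10 = 0.15486
  k=2: C(11,2)·0.25^2·0.75^9 = 0.25810
Total = 0.45520

0.455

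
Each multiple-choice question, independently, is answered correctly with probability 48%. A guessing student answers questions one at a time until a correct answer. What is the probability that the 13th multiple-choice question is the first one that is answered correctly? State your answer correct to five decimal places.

0.00019

Geometric (trials to first success), p = 0.48.
P(Y = 13) = (1−p)^12 · p = 0.00039088 · 0.48 = 0.0001876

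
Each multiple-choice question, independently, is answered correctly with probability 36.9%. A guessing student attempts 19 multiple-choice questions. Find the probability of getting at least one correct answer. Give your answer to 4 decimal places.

0.9998

P(at least one) = 1 − P(none) = 1 − (1 − 0.369)^19
= 1 − 0.000159 = 0.999841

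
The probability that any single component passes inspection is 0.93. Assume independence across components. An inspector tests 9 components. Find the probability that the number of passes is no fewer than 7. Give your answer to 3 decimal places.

X ~ Binomial(9, 0.93); P(X ≥ 7) = Σ C(9,k) p^k (1−p)^(9−k) over k:
  k=7: C(9,7)·0.93^7·0.07^2 = 0.10614
  k=8: C(9,8)·0.93^8·0.07^1 = 0.35254
  k=9: C(9,9)·0.93^9·0.07^0 = 0.52041
Total = 0.97909

0.979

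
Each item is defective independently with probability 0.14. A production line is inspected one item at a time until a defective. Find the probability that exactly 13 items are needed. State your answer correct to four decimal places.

Geometric (trials to first success), p = 0.14.
P(Y = 13) = (1−p)^12 · p = 0.16367 · 0.14 = 0.022914

0.0229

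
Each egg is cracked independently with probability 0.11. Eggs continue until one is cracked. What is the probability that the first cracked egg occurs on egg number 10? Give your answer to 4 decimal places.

Geometric (trials to first success), p = 0.11.
P(Y = 10) = (1−p)^9 · p = 0.35036 · 0.11 = 0.038539

0.0385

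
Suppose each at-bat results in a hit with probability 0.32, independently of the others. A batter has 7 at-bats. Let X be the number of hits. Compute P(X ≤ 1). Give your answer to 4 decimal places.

0.2887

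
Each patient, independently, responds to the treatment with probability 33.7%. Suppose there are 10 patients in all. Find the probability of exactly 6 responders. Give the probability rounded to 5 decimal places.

0.05944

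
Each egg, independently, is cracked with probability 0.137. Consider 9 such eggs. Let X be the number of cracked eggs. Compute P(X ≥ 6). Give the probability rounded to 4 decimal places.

X ~ Binomial(9, 0.137); P(X ≥ 6) = Σ C(9,k) p^k (1−p)^(9−k) over k:
  k=6: C(9,6)·0.137^6·0.863^3 = 0.000357
  k=7: C(9,7)·0.137^7·0.863^2 = 0.000024
  k=8: C(9,8)·0.137^8·0.863^1 = 0.000001
  k=9: C(9,9)·0.137^9·0.863^0 = 0.000000
Total = 0.000382

0.0004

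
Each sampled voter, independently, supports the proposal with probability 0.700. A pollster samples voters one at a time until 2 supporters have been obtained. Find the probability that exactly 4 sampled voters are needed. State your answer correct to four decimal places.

0.1323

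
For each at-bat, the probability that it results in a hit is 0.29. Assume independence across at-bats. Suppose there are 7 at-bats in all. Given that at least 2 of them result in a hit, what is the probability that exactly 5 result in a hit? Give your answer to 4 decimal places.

X ~ Binomial(7, 0.29). Want P(X=5 | X≥2) = P(X=5) / P(X≥2).
P(X=5) = C(7,5)·0.29^5·0.71^2 = 0.021713
P(X≥2) = 1 − 0.090951 − 0.260044 = 0.649005
Ratio = 0.021713 / 0.649005 = 0.033456

0.0335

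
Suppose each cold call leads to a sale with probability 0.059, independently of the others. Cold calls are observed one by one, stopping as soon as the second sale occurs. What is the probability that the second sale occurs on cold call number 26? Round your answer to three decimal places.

0.020

Y = trial on which the second success occurs; negative binomial, r=2, p=0.059.
P(Y=26) = C(25,1) · p^2 · (1−p)^24
= 25 · 0.003481 · 0.23235 = 0.02022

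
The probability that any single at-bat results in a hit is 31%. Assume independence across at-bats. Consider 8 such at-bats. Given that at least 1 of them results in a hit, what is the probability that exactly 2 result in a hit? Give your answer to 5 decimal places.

0.30611

X ~ Binomial(8, 0.31). Want P(X=2 | X≥1) = P(X=2) / P(X≥1).
P(X=2) = C(8,2)·0.31^2·0.69^6 = 0.2903862
P(X≥1) = 1 − 0.0513798 = 0.9486202
Ratio = 0.2903862 / 0.9486202 = 0.3061143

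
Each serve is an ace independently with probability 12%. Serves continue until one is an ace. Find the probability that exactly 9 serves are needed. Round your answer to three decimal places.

0.043

Geometric (trials to first success), p = 0.12.
P(Y = 9) = (1−p)^8 · p = 0.35963 · 0.12 = 0.04316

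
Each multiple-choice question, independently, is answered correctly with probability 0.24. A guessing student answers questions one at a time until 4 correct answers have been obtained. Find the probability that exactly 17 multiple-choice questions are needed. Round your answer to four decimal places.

Y = trial on which the fourth success occurs; negative binomial, r=4, p=0.24.
P(Y=17) = C(16,3) · p^4 · (1−p)^13
= 560 · 0.0033178 · 0.028221 = 0.052434

0.0524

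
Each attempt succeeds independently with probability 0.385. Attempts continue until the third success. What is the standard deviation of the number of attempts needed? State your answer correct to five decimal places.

Y = total attempts until the third success; negative binomial with r=3, p=0.385.
SD(Y) = √[r(1−p)/p²] = √(12.4472930) = 3.5280721

3.52807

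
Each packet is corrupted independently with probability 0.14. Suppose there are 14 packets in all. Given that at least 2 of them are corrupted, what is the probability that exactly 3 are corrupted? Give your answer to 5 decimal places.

0.31522

X ~ Binomial(14, 0.14). Want P(X=3 | X≥2) = P(X=3) / P(X≥2).
P(X=3) = C(14,3)·0.14^3·0.86^11 = 0.1900940
P(X≥2) = 1 − 0.1210538 − 0.2758900 = 0.6030562
Ratio = 0.1900940 / 0.6030562 = 0.3152177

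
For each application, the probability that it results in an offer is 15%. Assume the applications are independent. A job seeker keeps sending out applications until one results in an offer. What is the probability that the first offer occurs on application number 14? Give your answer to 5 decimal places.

Geometric (trials to first success), p = 0.15.
P(Y = 14) = (1−p)^13 · p = 0.12091 · 0.15 = 0.0181358

0.01814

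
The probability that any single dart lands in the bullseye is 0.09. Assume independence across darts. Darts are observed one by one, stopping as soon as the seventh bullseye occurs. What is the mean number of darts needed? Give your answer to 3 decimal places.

Y = total darts until the seventh success; negative binomial with r=7, p=0.09.
E[Y] = r / p = 7 / 0.09 = 77.77778

77.778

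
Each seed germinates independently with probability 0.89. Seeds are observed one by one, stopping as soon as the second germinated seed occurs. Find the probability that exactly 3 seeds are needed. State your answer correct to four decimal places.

Y = trial on which the second success occurs; negative binomial, r=2, p=0.89.
P(Y=3) = C(2,1) · p^2 · (1−p)^1
= 2 · 0.7921 · 0.11 = 0.174262

0.1743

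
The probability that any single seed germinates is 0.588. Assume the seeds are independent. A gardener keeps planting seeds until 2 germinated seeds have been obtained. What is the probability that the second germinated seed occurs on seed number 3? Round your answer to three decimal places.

0.285

Y = trial on which the second success occurs; negative binomial, r=2, p=0.588.
P(Y=3) = C(2,1) · p^2 · (1−p)^1
= 2 · 0.34574 · 0.412 = 0.28489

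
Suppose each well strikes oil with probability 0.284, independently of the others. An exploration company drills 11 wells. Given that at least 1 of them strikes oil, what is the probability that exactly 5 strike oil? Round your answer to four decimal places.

X ~ Binomial(11, 0.284). Want P(X=5 | X≥1) = P(X=5) / P(X≥1).
P(X=5) = C(11,5)·0.284^5·0.716^6 = 0.115004
P(X≥1) = 1 − 0.025354 = 0.974646
Ratio = 0.115004 / 0.974646 = 0.117995

0.1180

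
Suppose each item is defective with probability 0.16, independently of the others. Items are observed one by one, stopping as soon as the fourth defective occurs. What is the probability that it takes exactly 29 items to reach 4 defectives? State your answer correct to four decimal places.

0.0275

Y = trial on which the fourth success occurs; negative binomial, r=4, p=0.16.
P(Y=29) = C(28,3) · p^4 · (1−p)^25
= 3276 · 0.00065536 · 0.012793 = 0.027467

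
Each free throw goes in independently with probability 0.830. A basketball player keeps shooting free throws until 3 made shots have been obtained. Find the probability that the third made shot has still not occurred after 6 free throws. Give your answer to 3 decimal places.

Needing more than 6 free throws ⇔ fewer than 3 successes in the first 6. With X ~ Binomial(6, 0.83), P(Y > 6) = P(X ≤ 2).
  k=0: C(6,0)·0.83^0·0.17^6 = 0.00002
  k=1: C(6,1)·0.83^1·0.17^5 = 0.00071
  k=2: C(6,2)·0.83^2·0.17^4 = 0.00863
P(X ≤ 2) = 0.00936

0.009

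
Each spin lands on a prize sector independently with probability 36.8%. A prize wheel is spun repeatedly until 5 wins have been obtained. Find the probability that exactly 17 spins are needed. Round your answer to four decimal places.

0.0499

Y = trial on which the fifth success occurs; negative binomial, r=5, p=0.368.
P(Y=17) = C(16,4) · p^5 · (1−p)^12
= 1820 · 0.006749 · 0.0040607 = 0.049879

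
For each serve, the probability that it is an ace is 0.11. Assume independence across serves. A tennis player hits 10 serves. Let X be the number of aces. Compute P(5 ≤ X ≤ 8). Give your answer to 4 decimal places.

X ~ Binomial(10, 0.11); P(5 ≤ X ≤ 8) = Σ C(10,k) p^k (1−p)^(10−k) over k:
  k=5: C(10,5)·0.11^5·0.89^5 = 0.002266
  k=6: C(10,6)·0.11^6·0.89^4 = 0.000233
  k=7: C(10,7)·0.11^7·0.89^3 = 0.000016
  k=8: C(10,8)·0.11^8·0.89^2 = 0.000001
Total = 0.002517

0.0025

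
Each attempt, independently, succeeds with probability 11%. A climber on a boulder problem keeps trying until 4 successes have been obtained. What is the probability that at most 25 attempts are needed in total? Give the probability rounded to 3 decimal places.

0.293

Finishing within 25 attempts ⇔ at least 4 successes in the first 25. With X ~ Binomial(25, 0.11), P(Y ≤ 25) = 1 − P(X ≤ 3).
  k=0: C(25,0)·0.11^0·0.89^25 = 0.05429
  k=1: C(25,1)·0.11^1·0.89^24 = 0.16776
  k=2: C(25,2)·0.11^2·0.89^23 = 0.24882
  k=3: C(25,3)·0.11^3·0.89^22 = 0.23577
1 − 0.70664 = 0.29336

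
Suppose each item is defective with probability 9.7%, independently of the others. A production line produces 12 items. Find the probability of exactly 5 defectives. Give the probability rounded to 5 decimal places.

X ~ Binomial(n=12, p=0.097).
P(X=5) = C(12,5) · p^5 · (1−p)^7
= 792 · 8.5873e-06 · 0.48957 = 0.0033296

0.00333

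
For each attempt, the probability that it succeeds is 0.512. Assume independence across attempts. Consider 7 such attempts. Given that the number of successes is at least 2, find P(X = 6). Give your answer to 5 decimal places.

0.06512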